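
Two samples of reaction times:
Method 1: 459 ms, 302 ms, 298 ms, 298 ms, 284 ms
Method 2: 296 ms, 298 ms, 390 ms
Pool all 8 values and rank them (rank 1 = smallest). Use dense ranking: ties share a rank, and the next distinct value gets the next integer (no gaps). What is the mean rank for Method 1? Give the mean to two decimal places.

Sorted (ascending): 284, 296, 298, 298, 298, 302, 390, 459
The 3 values of 298 share dense rank 3.
Remaining distinct values take the next consecutive integers.
Method 1 values → pooled ranks: 459→6, 302→4, 298→3, 298→3, 284→1
Mean rank = (6 + 4 + 3 + 3 + 1) / 5 = 3.40

3.40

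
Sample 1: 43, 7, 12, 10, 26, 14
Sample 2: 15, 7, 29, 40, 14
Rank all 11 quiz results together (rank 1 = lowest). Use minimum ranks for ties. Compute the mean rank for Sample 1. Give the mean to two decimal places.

5.33

Sorted (ascending): 7, 7, 10, 12, 14, 14, 15, 26, 29, 40, 43
The 2 values of 7 occupy positions 1–2 → each gets rank 1.
The 2 values of 14 occupy positions 5–6 → each gets rank 5.
Sample 1 values → pooled ranks: 43→11, 7→1, 12→4, 10→3, 26→8, 14→5
Mean rank = (11 + 1 + 4 + 3 + 8 + 5) / 6 = 5.33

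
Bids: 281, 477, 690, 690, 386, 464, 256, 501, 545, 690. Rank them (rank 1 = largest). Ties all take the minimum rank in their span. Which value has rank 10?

Sorted (descending): 690, 690, 690, 545, 501, 477, 464, 386, 281, 256
The 3 values of 690 occupy positions 1–3 → each gets rank 1.
Rank 10 → value 256.

256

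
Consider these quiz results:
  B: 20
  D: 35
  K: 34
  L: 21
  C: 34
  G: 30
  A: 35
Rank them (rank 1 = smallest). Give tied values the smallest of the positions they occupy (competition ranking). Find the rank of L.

2

Sorted (ascending): 20, 21, 30, 34, 34, 35, 35
The 2 values of 34 occupy positions 4–5 → each gets rank 4.
The 2 values of 35 occupy positions 6–7 → each gets rank 6.
L has value 21 → rank 2.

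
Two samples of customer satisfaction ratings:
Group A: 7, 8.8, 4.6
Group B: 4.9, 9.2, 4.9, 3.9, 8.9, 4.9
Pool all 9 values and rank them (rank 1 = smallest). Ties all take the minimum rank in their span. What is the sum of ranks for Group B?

Sorted (ascending): 3.9, 4.6, 4.9, 4.9, 4.9, 7, 8.8, 8.9, 9.2
The 3 values of 4.9 occupy positions 3–5 → each gets rank 3.
Group B values → pooled ranks: 4.9→3, 9.2→9, 4.9→3, 3.9→1, 8.9→8, 4.9→3
Rank sum = 3 + 9 + 3 + 1 + 8 + 3 = 27

27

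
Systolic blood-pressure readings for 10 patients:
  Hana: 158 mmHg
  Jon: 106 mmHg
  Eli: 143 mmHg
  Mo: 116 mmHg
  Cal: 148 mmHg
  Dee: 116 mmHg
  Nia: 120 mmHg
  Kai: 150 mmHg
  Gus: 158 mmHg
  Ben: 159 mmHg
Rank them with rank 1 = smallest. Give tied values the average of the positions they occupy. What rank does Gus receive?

8.5

Sorted (ascending): 106, 116, 116, 120, 143, 148, 150, 158, 158, 159
The 2 values of 116 occupy positions 2–3 → average rank (2+3)/2 = 2.5.
The 2 values of 158 occupy positions 8–9 → average rank (8+9)/2 = 8.5.
Gus has value 158 mmHg → rank 8.5.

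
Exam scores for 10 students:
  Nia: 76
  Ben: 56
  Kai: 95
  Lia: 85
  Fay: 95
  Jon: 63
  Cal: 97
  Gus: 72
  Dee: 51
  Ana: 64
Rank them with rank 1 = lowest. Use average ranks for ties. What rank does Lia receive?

Sorted (ascending): 51, 56, 63, 64, 72, 76, 85, 95, 95, 97
The 2 values of 95 occupy positions 8–9 → average rank (8+9)/2 = 8.5.
Lia has value 85 → rank 7.

7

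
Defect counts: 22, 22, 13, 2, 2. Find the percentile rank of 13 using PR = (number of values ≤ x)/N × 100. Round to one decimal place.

N = 5.
Strictly below 13: 2. Equal to 13: 1.
PR = 3/5 × 100 = 60.0

60.0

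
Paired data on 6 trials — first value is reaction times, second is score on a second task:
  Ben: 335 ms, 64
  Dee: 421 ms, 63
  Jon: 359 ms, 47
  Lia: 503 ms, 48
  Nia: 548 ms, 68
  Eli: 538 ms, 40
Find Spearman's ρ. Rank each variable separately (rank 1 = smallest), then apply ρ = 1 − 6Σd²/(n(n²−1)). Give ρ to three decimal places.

0.029

Ranks of variable 1: 1, 3, 2, 4, 6, 5
Ranks of variable 2: 5, 4, 2, 3, 6, 1
d = r₁ − r₂: -4, -1, 0, 1, 0, 4
d²: 16, 1, 0, 1, 0, 16; Σd² = 34
ρ = 1 − 6·34/(6·35) = 1 − 204/210 = 0.029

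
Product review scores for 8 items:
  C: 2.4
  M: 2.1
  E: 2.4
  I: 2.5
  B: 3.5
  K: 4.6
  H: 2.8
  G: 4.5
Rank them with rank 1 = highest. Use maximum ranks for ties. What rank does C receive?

7

Sorted (descending): 4.6, 4.5, 3.5, 2.8, 2.5, 2.4, 2.4, 2.1
The 2 values of 2.4 occupy positions 6–7 → each gets rank 7.
C has value 2.4 → rank 7.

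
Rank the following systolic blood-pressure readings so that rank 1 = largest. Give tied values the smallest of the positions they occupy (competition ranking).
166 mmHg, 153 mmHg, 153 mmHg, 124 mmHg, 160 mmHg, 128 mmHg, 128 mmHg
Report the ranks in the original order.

1, 3, 3, 7, 2, 5, 5

Sorted (descending): 166, 160, 153, 153, 128, 128, 124
The 2 values of 153 occupy positions 3–4 → each gets rank 3.
The 2 values of 128 occupy positions 5–6 → each gets rank 5.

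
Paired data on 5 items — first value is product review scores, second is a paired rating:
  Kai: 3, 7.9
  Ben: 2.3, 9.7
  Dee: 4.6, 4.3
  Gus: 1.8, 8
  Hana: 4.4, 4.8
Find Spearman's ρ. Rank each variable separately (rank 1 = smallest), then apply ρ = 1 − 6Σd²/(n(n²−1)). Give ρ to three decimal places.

-0.900

Ranks of variable 1: 3, 2, 5, 1, 4
Ranks of variable 2: 3, 5, 1, 4, 2
d = r₁ − r₂: 0, -3, 4, -3, 2
d²: 0, 9, 16, 9, 4; Σd² = 38
ρ = 1 − 6·38/(5·24) = 1 − 228/120 = -0.900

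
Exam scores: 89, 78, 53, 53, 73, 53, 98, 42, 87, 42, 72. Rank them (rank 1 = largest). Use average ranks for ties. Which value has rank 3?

87

Sorted (descending): 98, 89, 87, 78, 73, 72, 53, 53, 53, 42, 42
The 3 values of 53 occupy positions 7–9 → average rank 8.
The 2 values of 42 occupy positions 10–11 → average rank (10+11)/2 = 10.5.
Rank 3 → value 87.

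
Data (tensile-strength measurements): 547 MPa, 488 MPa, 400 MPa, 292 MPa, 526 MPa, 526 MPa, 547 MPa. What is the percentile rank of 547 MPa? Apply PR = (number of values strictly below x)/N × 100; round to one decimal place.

71.4

N = 7.
Strictly below 547: 5. Equal to 547: 2.
PR = 5/7 × 100 = 71.4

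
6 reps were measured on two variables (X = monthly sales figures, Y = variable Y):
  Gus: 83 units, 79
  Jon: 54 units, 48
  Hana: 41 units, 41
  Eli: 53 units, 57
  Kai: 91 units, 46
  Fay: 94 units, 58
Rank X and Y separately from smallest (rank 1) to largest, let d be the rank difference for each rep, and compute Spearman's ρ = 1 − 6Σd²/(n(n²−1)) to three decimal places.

Ranks of variable 1: 4, 3, 1, 2, 5, 6
Ranks of variable 2: 6, 3, 1, 4, 2, 5
d = r₁ − r₂: -2, 0, 0, -2, 3, 1
d²: 4, 0, 0, 4, 9, 1; Σd² = 18
ρ = 1 − 6·18/(6·35) = 1 − 108/210 = 0.486

0.486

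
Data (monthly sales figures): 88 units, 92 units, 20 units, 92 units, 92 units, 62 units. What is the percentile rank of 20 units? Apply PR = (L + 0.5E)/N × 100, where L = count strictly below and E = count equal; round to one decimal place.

N = 6.
Strictly below 20: 0. Equal to 20: 1.
PR = (0 + 0.5·1)/6 × 100 = 8.3

8.3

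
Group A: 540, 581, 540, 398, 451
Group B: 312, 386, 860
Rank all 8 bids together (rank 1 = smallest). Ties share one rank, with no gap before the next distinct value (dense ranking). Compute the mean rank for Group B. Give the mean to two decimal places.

3.33

Sorted (ascending): 312, 386, 398, 451, 540, 540, 581, 860
The 2 values of 540 share dense rank 5.
Remaining distinct values take the next consecutive integers.
Group B values → pooled ranks: 312→1, 386→2, 860→7
Mean rank = (1 + 2 + 7) / 3 = 3.33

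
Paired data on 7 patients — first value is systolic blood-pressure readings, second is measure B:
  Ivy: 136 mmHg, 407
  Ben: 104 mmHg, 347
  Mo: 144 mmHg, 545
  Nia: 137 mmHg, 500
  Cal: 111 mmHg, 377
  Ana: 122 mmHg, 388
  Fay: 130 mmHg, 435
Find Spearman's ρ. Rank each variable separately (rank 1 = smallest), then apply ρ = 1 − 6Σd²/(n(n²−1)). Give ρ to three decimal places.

0.964

Ranks of variable 1: 5, 1, 7, 6, 2, 3, 4
Ranks of variable 2: 4, 1, 7, 6, 2, 3, 5
d = r₁ − r₂: 1, 0, 0, 0, 0, 0, -1
d²: 1, 0, 0, 0, 0, 0, 1; Σd² = 2
ρ = 1 − 6·2/(7·48) = 1 − 12/336 = 0.964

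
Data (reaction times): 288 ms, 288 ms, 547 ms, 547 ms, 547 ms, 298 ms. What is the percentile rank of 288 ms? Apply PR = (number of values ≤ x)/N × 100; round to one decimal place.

33.3

N = 6.
Strictly below 288: 0. Equal to 288: 2.
PR = 2/6 × 100 = 33.3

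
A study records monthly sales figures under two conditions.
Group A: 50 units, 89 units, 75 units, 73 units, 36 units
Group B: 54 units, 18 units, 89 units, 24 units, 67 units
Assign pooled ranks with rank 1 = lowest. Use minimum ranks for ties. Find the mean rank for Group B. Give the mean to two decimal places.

4.60

Sorted (ascending): 18, 24, 36, 50, 54, 67, 73, 75, 89, 89
The 2 values of 89 occupy positions 9–10 → each gets rank 9.
Group B values → pooled ranks: 54→5, 18→1, 89→9, 24→2, 67→6
Mean rank = (5 + 1 + 9 + 2 + 6) / 5 = 4.60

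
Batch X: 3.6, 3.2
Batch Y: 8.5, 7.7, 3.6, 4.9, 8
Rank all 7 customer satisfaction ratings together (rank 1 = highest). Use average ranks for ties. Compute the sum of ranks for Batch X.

Sorted (descending): 8.5, 8, 7.7, 4.9, 3.6, 3.6, 3.2
The 2 values of 3.6 occupy positions 5–6 → average rank (5+6)/2 = 5.5.
Batch X values → pooled ranks: 3.6→5.5, 3.2→7
Rank sum = 5.5 + 7 = 12.5

12.5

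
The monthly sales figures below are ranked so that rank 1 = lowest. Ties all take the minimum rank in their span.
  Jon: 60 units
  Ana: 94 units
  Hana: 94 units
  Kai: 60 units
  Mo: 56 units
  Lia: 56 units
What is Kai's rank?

Sorted (ascending): 56, 56, 60, 60, 94, 94
The 2 values of 56 occupy positions 1–2 → each gets rank 1.
The 2 values of 60 occupy positions 3–4 → each gets rank 3.
The 2 values of 94 occupy positions 5–6 → each gets rank 5.
Kai has value 60 units → rank 3.

3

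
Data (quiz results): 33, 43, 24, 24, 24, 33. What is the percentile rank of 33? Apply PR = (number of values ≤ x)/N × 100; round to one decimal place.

83.3

N = 6.
Strictly below 33: 3. Equal to 33: 2.
PR = 5/6 × 100 = 83.3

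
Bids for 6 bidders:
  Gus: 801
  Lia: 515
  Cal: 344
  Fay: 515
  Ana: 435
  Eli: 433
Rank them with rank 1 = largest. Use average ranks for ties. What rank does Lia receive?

2.5

Sorted (descending): 801, 515, 515, 435, 433, 344
The 2 values of 515 occupy positions 2–3 → average rank (2+3)/2 = 2.5.
Lia has value 515 → rank 2.5.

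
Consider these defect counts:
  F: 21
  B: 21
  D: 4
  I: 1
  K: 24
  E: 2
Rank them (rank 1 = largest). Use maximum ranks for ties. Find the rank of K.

1

Sorted (descending): 24, 21, 21, 4, 2, 1
The 2 values of 21 occupy positions 2–3 → each gets rank 3.
K has value 24 → rank 1.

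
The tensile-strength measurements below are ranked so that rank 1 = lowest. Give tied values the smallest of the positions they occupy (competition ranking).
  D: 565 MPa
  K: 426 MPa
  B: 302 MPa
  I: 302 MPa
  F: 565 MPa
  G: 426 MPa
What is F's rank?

5

Sorted (ascending): 302, 302, 426, 426, 565, 565
The 2 values of 302 occupy positions 1–2 → each gets rank 1.
The 2 values of 426 occupy positions 3–4 → each gets rank 3.
The 2 values of 565 occupy positions 5–6 → each gets rank 5.
F has value 565 MPa → rank 5.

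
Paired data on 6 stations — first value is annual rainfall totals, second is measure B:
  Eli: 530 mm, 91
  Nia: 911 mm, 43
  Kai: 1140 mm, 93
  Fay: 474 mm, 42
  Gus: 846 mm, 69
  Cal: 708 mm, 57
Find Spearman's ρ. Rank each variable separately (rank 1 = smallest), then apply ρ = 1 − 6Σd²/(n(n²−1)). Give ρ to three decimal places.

0.486

Ranks of variable 1: 2, 5, 6, 1, 4, 3
Ranks of variable 2: 5, 2, 6, 1, 4, 3
d = r₁ − r₂: -3, 3, 0, 0, 0, 0
d²: 9, 9, 0, 0, 0, 0; Σd² = 18
ρ = 1 − 6·18/(6·35) = 1 − 108/210 = 0.486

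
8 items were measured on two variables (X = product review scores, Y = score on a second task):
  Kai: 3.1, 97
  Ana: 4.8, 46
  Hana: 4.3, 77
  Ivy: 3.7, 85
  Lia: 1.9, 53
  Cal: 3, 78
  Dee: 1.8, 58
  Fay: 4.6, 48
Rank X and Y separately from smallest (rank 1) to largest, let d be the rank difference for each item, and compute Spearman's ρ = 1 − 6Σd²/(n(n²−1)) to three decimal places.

-0.357

Ranks of variable 1: 4, 8, 6, 5, 2, 3, 1, 7
Ranks of variable 2: 8, 1, 5, 7, 3, 6, 4, 2
d = r₁ − r₂: -4, 7, 1, -2, -1, -3, -3, 5
d²: 16, 49, 1, 4, 1, 9, 9, 25; Σd² = 114
ρ = 1 − 6·114/(8·63) = 1 − 684/504 = -0.357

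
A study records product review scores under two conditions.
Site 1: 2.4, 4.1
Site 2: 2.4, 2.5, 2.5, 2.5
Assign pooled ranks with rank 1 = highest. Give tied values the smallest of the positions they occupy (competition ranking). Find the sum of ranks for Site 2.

Sorted (descending): 4.1, 2.5, 2.5, 2.5, 2.4, 2.4
The 3 values of 2.5 occupy positions 2–4 → each gets rank 2.
The 2 values of 2.4 occupy positions 5–6 → each gets rank 5.
Site 2 values → pooled ranks: 2.4→5, 2.5→2, 2.5→2, 2.5→2
Rank sum = 5 + 2 + 2 + 2 = 11

11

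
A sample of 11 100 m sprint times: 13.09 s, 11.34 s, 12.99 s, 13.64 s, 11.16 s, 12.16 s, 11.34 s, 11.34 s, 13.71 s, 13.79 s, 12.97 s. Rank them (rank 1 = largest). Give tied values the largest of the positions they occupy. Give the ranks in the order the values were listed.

4, 10, 5, 3, 11, 7, 10, 10, 2, 1, 6

Sorted (descending): 13.79, 13.71, 13.64, 13.09, 12.99, 12.97, 12.16, 11.34, 11.34, 11.34, 11.16
The 3 values of 11.34 occupy positions 8–10 → each gets rank 10.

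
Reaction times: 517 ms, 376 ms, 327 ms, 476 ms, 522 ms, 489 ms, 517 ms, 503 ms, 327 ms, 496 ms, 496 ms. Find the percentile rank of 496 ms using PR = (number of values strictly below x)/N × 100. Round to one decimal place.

45.5

N = 11.
Strictly below 496: 5. Equal to 496: 2.
PR = 5/11 × 100 = 45.5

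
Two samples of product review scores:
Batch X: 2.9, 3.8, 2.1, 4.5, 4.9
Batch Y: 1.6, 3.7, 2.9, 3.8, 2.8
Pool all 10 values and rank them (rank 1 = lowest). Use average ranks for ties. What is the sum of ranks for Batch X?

Sorted (ascending): 1.6, 2.1, 2.8, 2.9, 2.9, 3.7, 3.8, 3.8, 4.5, 4.9
The 2 values of 2.9 occupy positions 4–5 → average rank (4+5)/2 = 4.5.
The 2 values of 3.8 occupy positions 7–8 → average rank (7+8)/2 = 7.5.
Batch X values → pooled ranks: 2.9→4.5, 3.8→7.5, 2.1→2, 4.5→9, 4.9→10
Rank sum = 4.5 + 7.5 + 2 + 9 + 10 = 33

33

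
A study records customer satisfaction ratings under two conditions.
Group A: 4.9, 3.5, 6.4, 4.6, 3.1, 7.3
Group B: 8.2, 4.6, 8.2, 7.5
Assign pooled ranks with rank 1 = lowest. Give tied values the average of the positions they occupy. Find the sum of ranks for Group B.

Sorted (ascending): 3.1, 3.5, 4.6, 4.6, 4.9, 6.4, 7.3, 7.5, 8.2, 8.2
The 2 values of 4.6 occupy positions 3–4 → average rank (3+4)/2 = 3.5.
The 2 values of 8.2 occupy positions 9–10 → average rank (9+10)/2 = 9.5.
Group B values → pooled ranks: 8.2→9.5, 4.6→3.5, 8.2→9.5, 7.5→8
Rank sum = 9.5 + 3.5 + 9.5 + 8 = 30.5

30.5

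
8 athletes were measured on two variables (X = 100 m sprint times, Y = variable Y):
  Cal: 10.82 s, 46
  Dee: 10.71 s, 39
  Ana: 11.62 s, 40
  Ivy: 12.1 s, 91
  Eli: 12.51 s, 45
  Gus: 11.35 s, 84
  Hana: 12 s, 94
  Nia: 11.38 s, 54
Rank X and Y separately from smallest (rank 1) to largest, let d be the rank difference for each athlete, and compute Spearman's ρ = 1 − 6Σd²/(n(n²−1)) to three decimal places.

Ranks of variable 1: 2, 1, 5, 7, 8, 3, 6, 4
Ranks of variable 2: 4, 1, 2, 7, 3, 6, 8, 5
d = r₁ − r₂: -2, 0, 3, 0, 5, -3, -2, -1
d²: 4, 0, 9, 0, 25, 9, 4, 1; Σd² = 52
ρ = 1 − 6·52/(8·63) = 1 − 312/504 = 0.381

0.381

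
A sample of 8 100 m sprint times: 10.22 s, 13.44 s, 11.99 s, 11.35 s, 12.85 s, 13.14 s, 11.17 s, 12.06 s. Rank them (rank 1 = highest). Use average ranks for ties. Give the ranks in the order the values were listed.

8, 1, 5, 6, 3, 2, 7, 4

Sorted (descending): 13.44, 13.14, 12.85, 12.06, 11.99, 11.35, 11.17, 10.22
No ties — each value takes its position as its rank.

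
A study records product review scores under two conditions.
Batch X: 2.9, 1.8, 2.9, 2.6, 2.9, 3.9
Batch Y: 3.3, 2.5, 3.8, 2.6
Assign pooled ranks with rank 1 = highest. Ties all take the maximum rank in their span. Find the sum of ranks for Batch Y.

Sorted (descending): 3.9, 3.8, 3.3, 2.9, 2.9, 2.9, 2.6, 2.6, 2.5, 1.8
The 3 values of 2.9 occupy positions 4–6 → each gets rank 6.
The 2 values of 2.6 occupy positions 7–8 → each gets rank 8.
Batch Y values → pooled ranks: 3.3→3, 2.5→9, 3.8→2, 2.6→8
Rank sum = 3 + 9 + 2 + 8 = 22

22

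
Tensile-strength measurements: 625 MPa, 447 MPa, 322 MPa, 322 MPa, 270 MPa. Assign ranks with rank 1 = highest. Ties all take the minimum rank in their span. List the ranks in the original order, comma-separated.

1, 2, 3, 3, 5

Sorted (descending): 625, 447, 322, 322, 270
The 2 values of 322 occupy positions 3–4 → each gets rank 3.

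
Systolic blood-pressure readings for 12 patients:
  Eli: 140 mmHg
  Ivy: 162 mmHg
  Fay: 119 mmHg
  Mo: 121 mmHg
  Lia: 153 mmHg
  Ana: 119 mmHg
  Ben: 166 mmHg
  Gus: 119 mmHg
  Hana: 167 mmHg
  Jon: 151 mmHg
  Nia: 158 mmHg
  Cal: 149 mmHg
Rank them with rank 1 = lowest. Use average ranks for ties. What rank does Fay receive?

2

Sorted (ascending): 119, 119, 119, 121, 140, 149, 151, 153, 158, 162, 166, 167
The 3 values of 119 occupy positions 1–3 → average rank 2.
Fay has value 119 mmHg → rank 2.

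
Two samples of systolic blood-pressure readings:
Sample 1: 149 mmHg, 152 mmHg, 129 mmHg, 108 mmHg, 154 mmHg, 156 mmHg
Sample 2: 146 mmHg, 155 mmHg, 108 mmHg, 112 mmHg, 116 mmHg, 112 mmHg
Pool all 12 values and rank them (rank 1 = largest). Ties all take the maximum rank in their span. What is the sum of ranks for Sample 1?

Sorted (descending): 156, 155, 154, 152, 149, 146, 129, 116, 112, 112, 108, 108
The 2 values of 112 occupy positions 9–10 → each gets rank 10.
The 2 values of 108 occupy positions 11–12 → each gets rank 12.
Sample 1 values → pooled ranks: 149→5, 152→4, 129→7, 108→12, 154→3, 156→1
Rank sum = 5 + 4 + 7 + 12 + 3 + 1 = 32

32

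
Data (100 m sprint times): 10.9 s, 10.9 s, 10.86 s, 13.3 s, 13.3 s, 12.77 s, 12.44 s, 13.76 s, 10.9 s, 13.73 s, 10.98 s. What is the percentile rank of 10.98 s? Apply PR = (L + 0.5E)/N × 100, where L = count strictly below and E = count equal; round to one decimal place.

N = 11.
Strictly below 10.98: 4. Equal to 10.98: 1.
PR = (4 + 0.5·1)/11 × 100 = 40.9

40.9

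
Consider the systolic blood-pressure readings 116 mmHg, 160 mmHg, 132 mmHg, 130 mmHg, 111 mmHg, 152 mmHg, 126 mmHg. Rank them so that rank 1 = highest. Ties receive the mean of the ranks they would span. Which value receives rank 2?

152

Sorted (descending): 160, 152, 132, 130, 126, 116, 111
No ties — each value takes its position as its rank.
Rank 2 → value 152.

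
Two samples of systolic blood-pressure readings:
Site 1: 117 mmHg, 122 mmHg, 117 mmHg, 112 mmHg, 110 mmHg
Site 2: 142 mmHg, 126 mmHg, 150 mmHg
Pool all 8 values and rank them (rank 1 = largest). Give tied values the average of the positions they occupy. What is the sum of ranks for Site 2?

6

Sorted (descending): 150, 142, 126, 122, 117, 117, 112, 110
The 2 values of 117 occupy positions 5–6 → average rank (5+6)/2 = 5.5.
Site 2 values → pooled ranks: 142→2, 126→3, 150→1
Rank sum = 2 + 3 + 1 = 6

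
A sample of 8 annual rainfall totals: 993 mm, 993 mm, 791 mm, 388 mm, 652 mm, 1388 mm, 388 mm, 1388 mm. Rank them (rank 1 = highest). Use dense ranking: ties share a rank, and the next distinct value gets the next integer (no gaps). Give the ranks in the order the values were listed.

2, 2, 3, 5, 4, 1, 5, 1

Sorted (descending): 1388, 1388, 993, 993, 791, 652, 388, 388
The 2 values of 1388 share dense rank 1.
The 2 values of 993 share dense rank 2.
The 2 values of 388 share dense rank 5.
Remaining distinct values take the next consecutive integers.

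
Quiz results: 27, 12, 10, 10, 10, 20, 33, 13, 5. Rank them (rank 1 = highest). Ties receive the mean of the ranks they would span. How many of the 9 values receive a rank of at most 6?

Sorted (descending): 33, 27, 20, 13, 12, 10, 10, 10, 5
The 3 values of 10 occupy positions 6–8 → average rank 7.
Ranks ≤ 6: {1, 2, 3, 4, 5} → 5 values.

5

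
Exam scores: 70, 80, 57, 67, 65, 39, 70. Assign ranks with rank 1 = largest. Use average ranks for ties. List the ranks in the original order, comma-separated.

Sorted (descending): 80, 70, 70, 67, 65, 57, 39
The 2 values of 70 occupy positions 2–3 → average rank (2+3)/2 = 2.5.

2.5, 1, 6, 4, 5, 7, 2.5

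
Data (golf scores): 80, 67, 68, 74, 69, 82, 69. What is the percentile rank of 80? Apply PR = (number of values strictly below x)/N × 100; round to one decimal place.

71.4

N = 7.
Strictly below 80: 5. Equal to 80: 1.
PR = 5/7 × 100 = 71.4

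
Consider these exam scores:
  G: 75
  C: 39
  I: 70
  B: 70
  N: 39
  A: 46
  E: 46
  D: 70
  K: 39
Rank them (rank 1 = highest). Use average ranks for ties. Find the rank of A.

5.5

Sorted (descending): 75, 70, 70, 70, 46, 46, 39, 39, 39
The 3 values of 70 occupy positions 2–4 → average rank 3.
The 2 values of 46 occupy positions 5–6 → average rank (5+6)/2 = 5.5.
The 3 values of 39 occupy positions 7–9 → average rank 8.
A has value 46 → rank 5.5.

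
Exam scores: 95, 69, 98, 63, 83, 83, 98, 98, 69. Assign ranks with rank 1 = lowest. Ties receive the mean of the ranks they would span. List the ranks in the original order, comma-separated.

Sorted (ascending): 63, 69, 69, 83, 83, 95, 98, 98, 98
The 2 values of 69 occupy positions 2–3 → average rank (2+3)/2 = 2.5.
The 2 values of 83 occupy positions 4–5 → average rank (4+5)/2 = 4.5.
The 3 values of 98 occupy positions 7–9 → average rank 8.

6, 2.5, 8, 1, 4.5, 4.5, 8, 8, 2.5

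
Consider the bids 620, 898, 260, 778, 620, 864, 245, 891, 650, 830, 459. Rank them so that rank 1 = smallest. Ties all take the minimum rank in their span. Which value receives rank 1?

245

Sorted (ascending): 245, 260, 459, 620, 620, 650, 778, 830, 864, 891, 898
The 2 values of 620 occupy positions 4–5 → each gets rank 4.
Rank 1 → value 245.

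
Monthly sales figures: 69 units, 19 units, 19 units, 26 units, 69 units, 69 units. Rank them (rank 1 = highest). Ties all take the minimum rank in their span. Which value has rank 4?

Sorted (descending): 69, 69, 69, 26, 19, 19
The 3 values of 69 occupy positions 1–3 → each gets rank 1.
The 2 values of 19 occupy positions 5–6 → each gets rank 5.
Rank 4 → value 26.

26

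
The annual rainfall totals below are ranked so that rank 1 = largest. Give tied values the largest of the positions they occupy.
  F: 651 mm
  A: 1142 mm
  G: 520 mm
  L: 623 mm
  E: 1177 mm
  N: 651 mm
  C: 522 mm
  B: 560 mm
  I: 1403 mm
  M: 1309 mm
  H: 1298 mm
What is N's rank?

Sorted (descending): 1403, 1309, 1298, 1177, 1142, 651, 651, 623, 560, 522, 520
The 2 values of 651 occupy positions 6–7 → each gets rank 7.
N has value 651 mm → rank 7.

7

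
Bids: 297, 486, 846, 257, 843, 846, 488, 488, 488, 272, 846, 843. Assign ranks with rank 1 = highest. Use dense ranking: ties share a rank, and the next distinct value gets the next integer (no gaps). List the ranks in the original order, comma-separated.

5, 4, 1, 7, 2, 1, 3, 3, 3, 6, 1, 2

Sorted (descending): 846, 846, 846, 843, 843, 488, 488, 488, 486, 297, 272, 257
The 3 values of 846 share dense rank 1.
The 2 values of 843 share dense rank 2.
The 3 values of 488 share dense rank 3.
Remaining distinct values take the next consecutive integers.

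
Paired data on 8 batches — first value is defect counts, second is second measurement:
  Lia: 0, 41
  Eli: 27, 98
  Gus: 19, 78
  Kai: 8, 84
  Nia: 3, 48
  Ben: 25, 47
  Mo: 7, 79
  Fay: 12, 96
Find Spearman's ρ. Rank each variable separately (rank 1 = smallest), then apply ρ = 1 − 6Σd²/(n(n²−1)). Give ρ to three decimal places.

0.500

Ranks of variable 1: 1, 8, 6, 4, 2, 7, 3, 5
Ranks of variable 2: 1, 8, 4, 6, 3, 2, 5, 7
d = r₁ − r₂: 0, 0, 2, -2, -1, 5, -2, -2
d²: 0, 0, 4, 4, 1, 25, 4, 4; Σd² = 42
ρ = 1 − 6·42/(8·63) = 1 − 252/504 = 0.500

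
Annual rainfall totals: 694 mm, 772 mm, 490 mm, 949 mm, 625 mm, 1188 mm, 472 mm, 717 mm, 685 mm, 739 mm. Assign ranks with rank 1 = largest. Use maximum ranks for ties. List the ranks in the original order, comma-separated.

Sorted (descending): 1188, 949, 772, 739, 717, 694, 685, 625, 490, 472
No ties — each value takes its position as its rank.

6, 3, 9, 2, 8, 1, 10, 5, 7, 4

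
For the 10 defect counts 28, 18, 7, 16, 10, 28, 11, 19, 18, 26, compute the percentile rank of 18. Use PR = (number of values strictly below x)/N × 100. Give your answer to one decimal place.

40.0

N = 10.
Strictly below 18: 4. Equal to 18: 2.
PR = 4/10 × 100 = 40.0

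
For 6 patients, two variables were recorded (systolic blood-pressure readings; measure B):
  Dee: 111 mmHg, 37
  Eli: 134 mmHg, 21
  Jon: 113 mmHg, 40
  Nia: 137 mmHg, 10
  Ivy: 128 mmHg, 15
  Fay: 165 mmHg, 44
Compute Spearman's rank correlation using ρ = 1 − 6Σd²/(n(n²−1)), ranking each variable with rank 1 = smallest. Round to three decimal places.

Ranks of variable 1: 1, 4, 2, 5, 3, 6
Ranks of variable 2: 4, 3, 5, 1, 2, 6
d = r₁ − r₂: -3, 1, -3, 4, 1, 0
d²: 9, 1, 9, 16, 1, 0; Σd² = 36
ρ = 1 − 6·36/(6·35) = 1 − 216/210 = -0.029

-0.029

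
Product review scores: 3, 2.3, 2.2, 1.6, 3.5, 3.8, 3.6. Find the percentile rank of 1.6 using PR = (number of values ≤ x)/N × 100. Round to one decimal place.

N = 7.
Strictly below 1.6: 0. Equal to 1.6: 1.
PR = 1/7 × 100 = 14.3

14.3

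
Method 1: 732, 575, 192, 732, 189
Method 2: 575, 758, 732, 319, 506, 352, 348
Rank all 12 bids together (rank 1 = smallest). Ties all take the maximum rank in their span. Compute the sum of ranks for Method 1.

Sorted (ascending): 189, 192, 319, 348, 352, 506, 575, 575, 732, 732, 732, 758
The 2 values of 575 occupy positions 7–8 → each gets rank 8.
The 3 values of 732 occupy positions 9–11 → each gets rank 11.
Method 1 values → pooled ranks: 732→11, 575→8, 192→2, 732→11, 189→1
Rank sum = 11 + 8 + 2 + 11 + 1 = 33

33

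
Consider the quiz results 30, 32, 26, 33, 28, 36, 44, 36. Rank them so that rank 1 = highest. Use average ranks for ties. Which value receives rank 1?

44

Sorted (descending): 44, 36, 36, 33, 32, 30, 28, 26
The 2 values of 36 occupy positions 2–3 → average rank (2+3)/2 = 2.5.
Rank 1 → value 44.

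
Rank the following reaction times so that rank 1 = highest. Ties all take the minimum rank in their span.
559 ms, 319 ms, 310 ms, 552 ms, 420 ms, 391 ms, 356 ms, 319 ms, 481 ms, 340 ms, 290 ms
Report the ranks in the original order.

Sorted (descending): 559, 552, 481, 420, 391, 356, 340, 319, 319, 310, 290
The 2 values of 319 occupy positions 8–9 → each gets rank 8.

1, 8, 10, 2, 4, 5, 6, 8, 3, 7, 11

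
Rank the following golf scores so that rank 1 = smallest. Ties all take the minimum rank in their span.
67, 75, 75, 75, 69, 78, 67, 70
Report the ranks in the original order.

Sorted (ascending): 67, 67, 69, 70, 75, 75, 75, 78
The 2 values of 67 occupy positions 1–2 → each gets rank 1.
The 3 values of 75 occupy positions 5–7 → each gets rank 5.

1, 5, 5, 5, 3, 8, 1, 4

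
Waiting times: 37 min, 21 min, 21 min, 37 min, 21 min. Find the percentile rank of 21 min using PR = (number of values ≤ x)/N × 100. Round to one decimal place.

60.0

N = 5.
Strictly below 21: 0. Equal to 21: 3.
PR = 3/5 × 100 = 60.0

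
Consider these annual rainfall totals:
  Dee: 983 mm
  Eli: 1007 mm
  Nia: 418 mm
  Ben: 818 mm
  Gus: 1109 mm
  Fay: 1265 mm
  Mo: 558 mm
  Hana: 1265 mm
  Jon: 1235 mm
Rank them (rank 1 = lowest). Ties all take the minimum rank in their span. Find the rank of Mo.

2

Sorted (ascending): 418, 558, 818, 983, 1007, 1109, 1235, 1265, 1265
The 2 values of 1265 occupy positions 8–9 → each gets rank 8.
Mo has value 558 mm → rank 2.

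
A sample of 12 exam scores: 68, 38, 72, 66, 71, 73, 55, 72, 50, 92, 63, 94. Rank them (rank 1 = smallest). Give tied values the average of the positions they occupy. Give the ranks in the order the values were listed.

Sorted (ascending): 38, 50, 55, 63, 66, 68, 71, 72, 72, 73, 92, 94
The 2 values of 72 occupy positions 8–9 → average rank (8+9)/2 = 8.5.

6, 1, 8.5, 5, 7, 10, 3, 8.5, 2, 11, 4, 12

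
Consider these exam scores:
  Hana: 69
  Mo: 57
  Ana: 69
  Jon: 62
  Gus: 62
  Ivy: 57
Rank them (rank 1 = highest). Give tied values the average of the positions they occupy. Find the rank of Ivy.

Sorted (descending): 69, 69, 62, 62, 57, 57
The 2 values of 69 occupy positions 1–2 → average rank (1+2)/2 = 1.5.
The 2 values of 62 occupy positions 3–4 → average rank (3+4)/2 = 3.5.
The 2 values of 57 occupy positions 5–6 → average rank (5+6)/2 = 5.5.
Ivy has value 57 → rank 5.5.

5.5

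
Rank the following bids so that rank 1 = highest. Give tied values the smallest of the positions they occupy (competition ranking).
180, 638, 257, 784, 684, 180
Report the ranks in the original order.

5, 3, 4, 1, 2, 5

Sorted (descending): 784, 684, 638, 257, 180, 180
The 2 values of 180 occupy positions 5–6 → each gets rank 5.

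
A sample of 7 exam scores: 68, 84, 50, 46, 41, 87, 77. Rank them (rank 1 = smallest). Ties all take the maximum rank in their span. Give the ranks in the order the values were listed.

Sorted (ascending): 41, 46, 50, 68, 77, 84, 87
No ties — each value takes its position as its rank.

4, 6, 3, 2, 1, 7, 5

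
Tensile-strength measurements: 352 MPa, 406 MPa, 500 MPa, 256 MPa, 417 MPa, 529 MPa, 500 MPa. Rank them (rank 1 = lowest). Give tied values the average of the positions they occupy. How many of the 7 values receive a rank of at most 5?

4

Sorted (ascending): 256, 352, 406, 417, 500, 500, 529
The 2 values of 500 occupy positions 5–6 → average rank (5+6)/2 = 5.5.
Ranks ≤ 5: {1, 2, 3, 4} → 4 values.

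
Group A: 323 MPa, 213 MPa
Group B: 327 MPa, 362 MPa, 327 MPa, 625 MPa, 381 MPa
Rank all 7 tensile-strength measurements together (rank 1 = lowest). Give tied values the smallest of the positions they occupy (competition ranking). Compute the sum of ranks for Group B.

Sorted (ascending): 213, 323, 327, 327, 362, 381, 625
The 2 values of 327 occupy positions 3–4 → each gets rank 3.
Group B values → pooled ranks: 327→3, 362→5, 327→3, 625→7, 381→6
Rank sum = 3 + 5 + 3 + 7 + 6 = 24

24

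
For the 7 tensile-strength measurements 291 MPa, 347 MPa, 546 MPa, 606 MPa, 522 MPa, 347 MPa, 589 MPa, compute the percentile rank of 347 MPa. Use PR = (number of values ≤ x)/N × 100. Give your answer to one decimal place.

42.9

N = 7.
Strictly below 347: 1. Equal to 347: 2.
PR = 3/7 × 100 = 42.9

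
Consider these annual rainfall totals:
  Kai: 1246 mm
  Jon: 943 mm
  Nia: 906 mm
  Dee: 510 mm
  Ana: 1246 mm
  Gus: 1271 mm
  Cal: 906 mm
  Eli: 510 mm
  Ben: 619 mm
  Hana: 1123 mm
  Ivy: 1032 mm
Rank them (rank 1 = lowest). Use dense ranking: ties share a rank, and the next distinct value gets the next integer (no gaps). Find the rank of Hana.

6

Sorted (ascending): 510, 510, 619, 906, 906, 943, 1032, 1123, 1246, 1246, 1271
The 2 values of 510 share dense rank 1.
The 2 values of 906 share dense rank 3.
The 2 values of 1246 share dense rank 7.
Remaining distinct values take the next consecutive integers.
Hana has value 1123 mm → rank 6.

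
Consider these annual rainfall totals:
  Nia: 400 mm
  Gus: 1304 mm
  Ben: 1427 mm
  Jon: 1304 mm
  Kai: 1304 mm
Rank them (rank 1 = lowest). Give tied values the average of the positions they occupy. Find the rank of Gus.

3

Sorted (ascending): 400, 1304, 1304, 1304, 1427
The 3 values of 1304 occupy positions 2–4 → average rank 3.
Gus has value 1304 mm → rank 3.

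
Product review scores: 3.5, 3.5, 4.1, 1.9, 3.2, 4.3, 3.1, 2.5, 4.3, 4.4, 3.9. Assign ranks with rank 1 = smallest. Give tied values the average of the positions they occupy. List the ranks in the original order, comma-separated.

Sorted (ascending): 1.9, 2.5, 3.1, 3.2, 3.5, 3.5, 3.9, 4.1, 4.3, 4.3, 4.4
The 2 values of 3.5 occupy positions 5–6 → average rank (5+6)/2 = 5.5.
The 2 values of 4.3 occupy positions 9–10 → average rank (9+10)/2 = 9.5.

5.5, 5.5, 8, 1, 4, 9.5, 3, 2, 9.5, 11, 7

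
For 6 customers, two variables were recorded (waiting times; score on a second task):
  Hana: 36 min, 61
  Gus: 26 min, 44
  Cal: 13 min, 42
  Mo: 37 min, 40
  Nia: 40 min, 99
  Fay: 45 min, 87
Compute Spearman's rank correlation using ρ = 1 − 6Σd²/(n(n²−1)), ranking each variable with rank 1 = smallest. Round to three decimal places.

0.600

Ranks of variable 1: 3, 2, 1, 4, 5, 6
Ranks of variable 2: 4, 3, 2, 1, 6, 5
d = r₁ − r₂: -1, -1, -1, 3, -1, 1
d²: 1, 1, 1, 9, 1, 1; Σd² = 14
ρ = 1 − 6·14/(6·35) = 1 − 84/210 = 0.600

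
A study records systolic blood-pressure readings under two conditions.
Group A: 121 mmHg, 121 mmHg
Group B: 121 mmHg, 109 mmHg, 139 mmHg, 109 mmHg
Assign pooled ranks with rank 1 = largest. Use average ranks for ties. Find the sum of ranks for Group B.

Sorted (descending): 139, 121, 121, 121, 109, 109
The 3 values of 121 occupy positions 2–4 → average rank 3.
The 2 values of 109 occupy positions 5–6 → average rank (5+6)/2 = 5.5.
Group B values → pooled ranks: 121→3, 109→5.5, 139→1, 109→5.5
Rank sum = 3 + 5.5 + 1 + 5.5 = 15

15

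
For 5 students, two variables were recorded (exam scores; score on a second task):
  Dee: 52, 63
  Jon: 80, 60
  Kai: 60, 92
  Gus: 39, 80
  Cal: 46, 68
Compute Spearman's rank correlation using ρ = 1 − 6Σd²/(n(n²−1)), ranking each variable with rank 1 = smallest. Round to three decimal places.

-0.400

Ranks of variable 1: 3, 5, 4, 1, 2
Ranks of variable 2: 2, 1, 5, 4, 3
d = r₁ − r₂: 1, 4, -1, -3, -1
d²: 1, 16, 1, 9, 1; Σd² = 28
ρ = 1 − 6·28/(5·24) = 1 − 168/120 = -0.400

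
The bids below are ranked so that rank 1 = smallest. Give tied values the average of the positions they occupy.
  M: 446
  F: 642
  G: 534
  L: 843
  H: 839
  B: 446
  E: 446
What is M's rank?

2

Sorted (ascending): 446, 446, 446, 534, 642, 839, 843
The 3 values of 446 occupy positions 1–3 → average rank 2.
M has value 446 → rank 2.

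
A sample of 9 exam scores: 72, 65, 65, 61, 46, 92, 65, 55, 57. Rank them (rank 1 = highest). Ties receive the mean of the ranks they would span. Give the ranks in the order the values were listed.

2, 4, 4, 6, 9, 1, 4, 8, 7

Sorted (descending): 92, 72, 65, 65, 65, 61, 57, 55, 46
The 3 values of 65 occupy positions 3–5 → average rank 4.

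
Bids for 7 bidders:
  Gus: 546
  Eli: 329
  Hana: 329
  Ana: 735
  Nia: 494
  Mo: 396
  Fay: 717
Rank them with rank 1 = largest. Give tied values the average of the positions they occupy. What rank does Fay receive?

Sorted (descending): 735, 717, 546, 494, 396, 329, 329
The 2 values of 329 occupy positions 6–7 → average rank (6+7)/2 = 6.5.
Fay has value 717 → rank 2.

2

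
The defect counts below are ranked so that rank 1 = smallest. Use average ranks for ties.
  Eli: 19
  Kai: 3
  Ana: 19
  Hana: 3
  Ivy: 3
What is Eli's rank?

Sorted (ascending): 3, 3, 3, 19, 19
The 3 values of 3 occupy positions 1–3 → average rank 2.
The 2 values of 19 occupy positions 4–5 → average rank (4+5)/2 = 4.5.
Eli has value 19 → rank 4.5.

4.5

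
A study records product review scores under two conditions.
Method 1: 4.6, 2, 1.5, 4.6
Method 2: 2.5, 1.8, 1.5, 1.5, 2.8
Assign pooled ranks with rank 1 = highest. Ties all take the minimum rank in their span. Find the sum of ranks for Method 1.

14

Sorted (descending): 4.6, 4.6, 2.8, 2.5, 2, 1.8, 1.5, 1.5, 1.5
The 2 values of 4.6 occupy positions 1–2 → each gets rank 1.
The 3 values of 1.5 occupy positions 7–9 → each gets rank 7.
Method 1 values → pooled ranks: 4.6→1, 2→5, 1.5→7, 4.6→1
Rank sum = 1 + 5 + 7 + 1 = 14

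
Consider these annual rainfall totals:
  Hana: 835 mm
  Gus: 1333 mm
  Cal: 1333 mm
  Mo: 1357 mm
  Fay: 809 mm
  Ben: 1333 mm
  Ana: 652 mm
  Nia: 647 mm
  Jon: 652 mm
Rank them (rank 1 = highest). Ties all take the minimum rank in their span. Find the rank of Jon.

7

Sorted (descending): 1357, 1333, 1333, 1333, 835, 809, 652, 652, 647
The 3 values of 1333 occupy positions 2–4 → each gets rank 2.
The 2 values of 652 occupy positions 7–8 → each gets rank 7.
Jon has value 652 mm → rank 7.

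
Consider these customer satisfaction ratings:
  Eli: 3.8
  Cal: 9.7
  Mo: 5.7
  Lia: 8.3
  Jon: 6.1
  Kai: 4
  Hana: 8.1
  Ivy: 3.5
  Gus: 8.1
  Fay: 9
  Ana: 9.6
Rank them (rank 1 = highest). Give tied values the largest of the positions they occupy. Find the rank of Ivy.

11

Sorted (descending): 9.7, 9.6, 9, 8.3, 8.1, 8.1, 6.1, 5.7, 4, 3.8, 3.5
The 2 values of 8.1 occupy positions 5–6 → each gets rank 6.
Ivy has value 3.5 → rank 11.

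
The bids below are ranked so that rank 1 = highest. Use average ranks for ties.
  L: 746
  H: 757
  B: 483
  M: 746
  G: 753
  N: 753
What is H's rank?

Sorted (descending): 757, 753, 753, 746, 746, 483
The 2 values of 753 occupy positions 2–3 → average rank (2+3)/2 = 2.5.
The 2 values of 746 occupy positions 4–5 → average rank (4+5)/2 = 4.5.
H has value 757 → rank 1.

1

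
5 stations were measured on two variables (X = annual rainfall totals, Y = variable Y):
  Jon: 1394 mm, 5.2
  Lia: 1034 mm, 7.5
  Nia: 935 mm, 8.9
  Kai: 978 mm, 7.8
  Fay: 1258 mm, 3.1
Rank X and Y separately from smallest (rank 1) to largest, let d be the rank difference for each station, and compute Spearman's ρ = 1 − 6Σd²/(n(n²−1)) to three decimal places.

Ranks of variable 1: 5, 3, 1, 2, 4
Ranks of variable 2: 2, 3, 5, 4, 1
d = r₁ − r₂: 3, 0, -4, -2, 3
d²: 9, 0, 16, 4, 9; Σd² = 38
ρ = 1 − 6·38/(5·24) = 1 − 228/120 = -0.900

-0.900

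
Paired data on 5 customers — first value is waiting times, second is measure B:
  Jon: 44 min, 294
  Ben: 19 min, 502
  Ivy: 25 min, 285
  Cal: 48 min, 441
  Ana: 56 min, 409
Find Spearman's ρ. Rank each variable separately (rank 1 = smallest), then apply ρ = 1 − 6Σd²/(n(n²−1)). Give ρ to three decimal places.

-0.100

Ranks of variable 1: 3, 1, 2, 4, 5
Ranks of variable 2: 2, 5, 1, 4, 3
d = r₁ − r₂: 1, -4, 1, 0, 2
d²: 1, 16, 1, 0, 4; Σd² = 22
ρ = 1 − 6·22/(5·24) = 1 − 132/120 = -0.100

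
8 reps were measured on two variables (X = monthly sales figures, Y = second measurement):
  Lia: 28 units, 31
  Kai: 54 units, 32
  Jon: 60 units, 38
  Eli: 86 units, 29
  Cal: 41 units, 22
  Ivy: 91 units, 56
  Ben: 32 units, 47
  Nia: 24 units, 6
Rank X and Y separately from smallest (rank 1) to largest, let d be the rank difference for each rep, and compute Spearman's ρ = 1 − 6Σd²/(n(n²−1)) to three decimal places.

0.524

Ranks of variable 1: 2, 5, 6, 7, 4, 8, 3, 1
Ranks of variable 2: 4, 5, 6, 3, 2, 8, 7, 1
d = r₁ − r₂: -2, 0, 0, 4, 2, 0, -4, 0
d²: 4, 0, 0, 16, 4, 0, 16, 0; Σd² = 40
ρ = 1 − 6·40/(8·63) = 1 − 240/504 = 0.524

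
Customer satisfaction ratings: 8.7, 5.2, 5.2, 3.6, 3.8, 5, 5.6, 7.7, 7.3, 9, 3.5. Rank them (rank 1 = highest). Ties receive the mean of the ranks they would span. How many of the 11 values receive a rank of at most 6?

5

Sorted (descending): 9, 8.7, 7.7, 7.3, 5.6, 5.2, 5.2, 5, 3.8, 3.6, 3.5
The 2 values of 5.2 occupy positions 6–7 → average rank (6+7)/2 = 6.5.
Ranks ≤ 6: {1, 2, 3, 4, 5} → 5 values.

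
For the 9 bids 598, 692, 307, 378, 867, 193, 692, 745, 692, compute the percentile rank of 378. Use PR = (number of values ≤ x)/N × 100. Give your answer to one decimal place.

N = 9.
Strictly below 378: 2. Equal to 378: 1.
PR = 3/9 × 100 = 33.3

33.3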